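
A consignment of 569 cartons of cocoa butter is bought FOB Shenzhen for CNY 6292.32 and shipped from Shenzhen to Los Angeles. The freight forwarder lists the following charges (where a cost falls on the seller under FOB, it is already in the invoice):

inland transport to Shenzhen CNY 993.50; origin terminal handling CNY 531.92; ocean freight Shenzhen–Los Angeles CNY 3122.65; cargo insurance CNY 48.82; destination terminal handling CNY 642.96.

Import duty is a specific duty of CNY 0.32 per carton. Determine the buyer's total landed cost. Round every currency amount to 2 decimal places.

FOB: the seller bears costs until goods are on board at the origin port; the buyer bears freight, insurance and all costs thereafter.
Already in the invoice (seller's account under FOB): inland to port, origin terminal — exclude.
CIF value = FOB price + freight + insurance = 6292.32 + 3122.65 + 48.82 = 9463.79
Import duty = 569 × 0.32 = 182.08
Buyer bears: freight 3122.65 + insurance 48.82 + destination terminal 642.96 + duty 182.08 = 3996.51
Landed cost = invoice 6292.32 + 3996.51 = 10288.83

Total landed cost: CNY 10288.83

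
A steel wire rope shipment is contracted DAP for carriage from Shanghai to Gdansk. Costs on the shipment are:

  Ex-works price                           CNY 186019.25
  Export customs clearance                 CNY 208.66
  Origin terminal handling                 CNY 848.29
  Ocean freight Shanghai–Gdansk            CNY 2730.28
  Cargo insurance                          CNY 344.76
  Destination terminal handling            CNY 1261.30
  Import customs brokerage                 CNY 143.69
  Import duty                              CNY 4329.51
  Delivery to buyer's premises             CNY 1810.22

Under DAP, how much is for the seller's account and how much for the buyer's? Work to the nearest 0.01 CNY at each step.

DAP: the seller bears all costs to the named destination except import duty and clearance.
Seller's account: goods 186019.25 + export clearance 208.66 + origin terminal 848.29 + freight 2730.28 + insurance 344.76 + destination terminal 1261.30 + delivery 1810.22 = 193222.76
Buyer's account: brokerage 143.69 + duty 4329.51 = 4473.20

Seller: CNY 193222.76; buyer: CNY 4473.20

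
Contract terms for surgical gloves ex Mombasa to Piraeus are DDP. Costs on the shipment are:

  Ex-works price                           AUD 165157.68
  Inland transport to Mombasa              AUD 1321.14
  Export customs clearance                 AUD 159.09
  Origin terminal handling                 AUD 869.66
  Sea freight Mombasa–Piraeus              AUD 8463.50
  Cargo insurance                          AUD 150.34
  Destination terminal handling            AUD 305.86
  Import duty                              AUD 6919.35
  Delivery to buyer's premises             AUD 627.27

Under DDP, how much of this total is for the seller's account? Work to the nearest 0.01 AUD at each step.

Seller's account: AUD 183973.89

DDP: the seller bears all costs including import duty.
Seller's account: goods 165157.68 + inland to port 1321.14 + export clearance 159.09 + origin terminal 869.66 + freight 8463.50 + insurance 150.34 + destination terminal 305.86 + duty 6919.35 + delivery 627.27 = 183973.89
Buyer's account: 0.00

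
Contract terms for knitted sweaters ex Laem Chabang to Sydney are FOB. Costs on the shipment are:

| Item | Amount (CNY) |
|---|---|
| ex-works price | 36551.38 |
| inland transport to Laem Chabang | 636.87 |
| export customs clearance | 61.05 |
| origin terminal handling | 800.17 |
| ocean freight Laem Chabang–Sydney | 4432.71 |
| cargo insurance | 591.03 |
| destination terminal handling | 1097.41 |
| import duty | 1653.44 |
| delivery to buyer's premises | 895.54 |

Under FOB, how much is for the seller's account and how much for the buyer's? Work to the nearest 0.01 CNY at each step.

FOB: the seller bears costs until goods are on board at the origin port; the buyer bears freight, insurance and all costs thereafter.
Seller's account: goods 36551.38 + inland to port 636.87 + export clearance 61.05 + origin terminal 800.17 = 38049.47
Buyer's account: freight 4432.71 + insurance 591.03 + destination terminal 1097.41 + duty 1653.44 + delivery 895.54 = 8670.13

Seller: CNY 38049.47; buyer: CNY 8670.13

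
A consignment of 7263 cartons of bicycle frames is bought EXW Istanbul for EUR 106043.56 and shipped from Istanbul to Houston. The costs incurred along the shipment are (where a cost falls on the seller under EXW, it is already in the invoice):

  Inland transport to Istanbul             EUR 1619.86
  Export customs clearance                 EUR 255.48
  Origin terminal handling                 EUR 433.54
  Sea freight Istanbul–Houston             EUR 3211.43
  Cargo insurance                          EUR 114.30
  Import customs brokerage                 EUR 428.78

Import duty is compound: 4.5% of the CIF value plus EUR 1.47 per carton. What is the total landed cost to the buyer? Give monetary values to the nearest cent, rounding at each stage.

EXW: the seller makes goods available at their premises; the buyer bears all onward costs.
CIF value = EXW price + inland to port + export clearance + origin terminal + freight + insurance = 106043.56 + 1619.86 + 255.48 + 433.54 + 3211.43 + 114.30 = 111678.17
Ad valorem component: 111678.17 × 4.5% = 5025.52
Specific component: 7263 × 1.47 = 10676.61
Import duty = 5025.52 + 10676.61 = 15702.13
Buyer bears: inland to port 1619.86 + export clearance 255.48 + origin terminal 433.54 + freight 3211.43 + insurance 114.30 + brokerage 428.78 + duty 15702.13 = 21765.52
Landed cost = invoice 106043.56 + 21765.52 = 127809.08

Total landed cost: EUR 127809.08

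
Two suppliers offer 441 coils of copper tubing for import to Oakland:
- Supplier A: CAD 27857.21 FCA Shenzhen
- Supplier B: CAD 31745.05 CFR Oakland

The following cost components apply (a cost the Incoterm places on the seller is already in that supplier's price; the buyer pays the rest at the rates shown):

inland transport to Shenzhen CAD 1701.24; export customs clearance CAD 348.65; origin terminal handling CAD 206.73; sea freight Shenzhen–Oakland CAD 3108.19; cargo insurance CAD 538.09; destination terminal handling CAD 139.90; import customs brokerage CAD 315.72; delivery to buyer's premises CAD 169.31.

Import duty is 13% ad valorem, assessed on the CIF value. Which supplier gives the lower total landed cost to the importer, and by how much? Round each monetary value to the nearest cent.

Supplier A is cheaper by CAD 647.40

Supplier A (FCA):
CIF value = FCA price + origin terminal + freight + insurance = 27857.21 + 206.73 + 3108.19 + 538.09 = 31710.22
Import duty = 31710.22 × 13% = 4122.33
Buyer bears (A): 206.73 + 3108.19 + 538.09 + 139.90 + 315.72 + 169.31 = 4477.94
Landed cost (A) = invoice 27857.21 + 4477.94 + duty 4122.33 = 36457.48
Supplier B (CFR):
CIF value = CFR price + insurance = 31745.05 + 538.09 = 32283.14
Import duty = 32283.14 × 13% = 4196.81
Buyer bears (B): 538.09 + 139.90 + 315.72 + 169.31 = 1163.02
Landed cost (B) = invoice 31745.05 + 1163.02 + duty 4196.81 = 37104.88
Difference = |36457.48 − 37104.88| = 647.40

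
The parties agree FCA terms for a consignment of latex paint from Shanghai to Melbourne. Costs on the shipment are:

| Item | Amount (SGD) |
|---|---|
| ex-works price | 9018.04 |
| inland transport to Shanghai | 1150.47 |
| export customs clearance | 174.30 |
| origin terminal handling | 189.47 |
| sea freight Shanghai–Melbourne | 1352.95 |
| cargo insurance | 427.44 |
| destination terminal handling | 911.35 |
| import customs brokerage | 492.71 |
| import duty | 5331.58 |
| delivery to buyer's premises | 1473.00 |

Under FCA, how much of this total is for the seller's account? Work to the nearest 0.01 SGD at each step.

Seller's account: SGD 10342.81

FCA: the seller delivers export-cleared goods to the carrier; the buyer bears costs from that point.
Seller's account: goods 9018.04 + inland to port 1150.47 + export clearance 174.30 = 10342.81
Buyer's account: origin terminal 189.47 + freight 1352.95 + insurance 427.44 + destination terminal 911.35 + brokerage 492.71 + duty 5331.58 + delivery 1473.00 = 10178.50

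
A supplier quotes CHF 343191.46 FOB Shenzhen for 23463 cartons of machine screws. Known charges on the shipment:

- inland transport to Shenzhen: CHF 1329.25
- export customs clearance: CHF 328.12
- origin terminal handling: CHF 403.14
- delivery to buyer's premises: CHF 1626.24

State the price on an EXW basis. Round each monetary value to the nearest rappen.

EXW price: CHF 341130.95

Not relevant to the conversion: delivery — on the buyer under both terms; not part of either seller's price.
From FOB to EXW, the seller no longer bears: inland to port, export clearance, origin terminal.
EXW price = 343191.46 − 1329.25 − 328.12 − 403.14 = 341130.95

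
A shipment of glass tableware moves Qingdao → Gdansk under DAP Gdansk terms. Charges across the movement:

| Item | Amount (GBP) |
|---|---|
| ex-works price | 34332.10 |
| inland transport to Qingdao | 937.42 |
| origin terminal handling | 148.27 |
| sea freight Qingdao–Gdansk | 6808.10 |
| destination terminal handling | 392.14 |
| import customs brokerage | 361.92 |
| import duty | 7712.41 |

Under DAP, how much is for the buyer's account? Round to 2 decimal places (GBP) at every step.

DAP: the seller bears all costs to the named destination except import duty and clearance.
Seller's account: goods 34332.10 + inland to port 937.42 + origin terminal 148.27 + freight 6808.10 + destination terminal 392.14 = 42618.03
Buyer's account: brokerage 361.92 + duty 7712.41 = 8074.33

Buyer's account: GBP 8074.33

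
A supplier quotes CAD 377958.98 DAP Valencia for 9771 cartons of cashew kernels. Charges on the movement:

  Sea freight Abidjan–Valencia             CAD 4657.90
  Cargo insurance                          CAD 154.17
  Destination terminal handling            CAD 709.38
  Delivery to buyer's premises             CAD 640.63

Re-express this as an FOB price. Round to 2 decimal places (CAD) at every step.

FOB price: CAD 371796.90

From DAP to FOB, the seller no longer bears: freight, insurance, destination terminal, delivery.
FOB price = 377958.98 − 4657.90 − 154.17 − 709.38 − 640.63 = 371796.90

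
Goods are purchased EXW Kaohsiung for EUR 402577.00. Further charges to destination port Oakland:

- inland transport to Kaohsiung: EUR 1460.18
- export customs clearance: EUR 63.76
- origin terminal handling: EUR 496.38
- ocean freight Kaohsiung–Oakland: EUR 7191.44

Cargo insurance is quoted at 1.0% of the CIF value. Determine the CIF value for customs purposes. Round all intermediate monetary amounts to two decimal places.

CIF value: EUR 415948.24

Let C be the CIF value. C = EXW price + pre-shipment costs + freight + 1.0% × C
C − 1.0% × C = 402577.00 + 1460.18 + 63.76 + 496.38 + 7191.44
0.99 × C = 411788.76
C = 411788.76 / 0.99 = 415948.24
Insurance premium = 1.0% × 415948.24 = 4159.48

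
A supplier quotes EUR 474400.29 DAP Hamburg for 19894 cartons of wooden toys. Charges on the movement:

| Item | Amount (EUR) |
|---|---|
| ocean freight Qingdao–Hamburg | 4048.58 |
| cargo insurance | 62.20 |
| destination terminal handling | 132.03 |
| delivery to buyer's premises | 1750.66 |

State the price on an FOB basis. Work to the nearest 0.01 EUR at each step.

FOB price: EUR 468406.82

From DAP to FOB, the seller no longer bears: freight, insurance, destination terminal, delivery.
FOB price = 474400.29 − 4048.58 − 62.20 − 132.03 − 1750.66 = 468406.82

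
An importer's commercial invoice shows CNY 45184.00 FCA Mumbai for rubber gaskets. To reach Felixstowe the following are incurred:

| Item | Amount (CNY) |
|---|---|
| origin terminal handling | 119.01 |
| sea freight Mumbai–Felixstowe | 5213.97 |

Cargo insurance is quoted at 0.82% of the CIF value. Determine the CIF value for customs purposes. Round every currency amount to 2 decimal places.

CIF value: CNY 50934.64

Let C be the CIF value. C = FCA price + pre-shipment costs + freight + 0.82% × C
C − 0.82% × C = 45184.00 + 119.01 + 5213.97
0.9918 × C = 50516.98
C = 50516.98 / 0.9918 = 50934.64
Insurance premium = 0.82% × 50934.64 = 417.66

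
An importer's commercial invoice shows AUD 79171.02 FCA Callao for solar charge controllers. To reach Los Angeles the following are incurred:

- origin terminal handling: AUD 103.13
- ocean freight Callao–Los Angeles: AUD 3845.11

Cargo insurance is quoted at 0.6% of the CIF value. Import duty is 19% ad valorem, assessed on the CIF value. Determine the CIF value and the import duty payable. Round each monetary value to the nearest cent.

Let C be the CIF value. C = FCA price + pre-shipment costs + freight + 0.6% × C
C − 0.6% × C = 79171.02 + 103.13 + 3845.11
0.994 × C = 83119.26
C = 83119.26 / 0.994 = 83620.99
Insurance premium = 0.6% × 83620.99 = 501.73
Import duty = 83620.99 × 19% = 15887.99

CIF value: AUD 83620.99; import duty: AUD 15887.99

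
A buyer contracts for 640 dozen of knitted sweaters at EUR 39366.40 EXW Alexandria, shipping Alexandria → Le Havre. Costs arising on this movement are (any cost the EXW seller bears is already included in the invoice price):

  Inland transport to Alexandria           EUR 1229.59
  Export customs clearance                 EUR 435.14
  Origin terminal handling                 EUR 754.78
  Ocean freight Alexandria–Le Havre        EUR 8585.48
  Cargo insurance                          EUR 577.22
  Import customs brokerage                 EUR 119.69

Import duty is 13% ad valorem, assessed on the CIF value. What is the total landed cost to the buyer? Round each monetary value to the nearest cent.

Total landed cost: EUR 57691.62

EXW: the seller makes goods available at their premises; the buyer bears all onward costs.
CIF value = EXW price + inland to port + export clearance + origin terminal + freight + insurance = 39366.40 + 1229.59 + 435.14 + 754.78 + 8585.48 + 577.22 = 50948.61
Import duty = 50948.61 × 13% = 6623.32
Buyer bears: inland to port 1229.59 + export clearance 435.14 + origin terminal 754.78 + freight 8585.48 + insurance 577.22 + brokerage 119.69 + duty 6623.32 = 18325.22
Landed cost = invoice 39366.40 + 18325.22 = 57691.62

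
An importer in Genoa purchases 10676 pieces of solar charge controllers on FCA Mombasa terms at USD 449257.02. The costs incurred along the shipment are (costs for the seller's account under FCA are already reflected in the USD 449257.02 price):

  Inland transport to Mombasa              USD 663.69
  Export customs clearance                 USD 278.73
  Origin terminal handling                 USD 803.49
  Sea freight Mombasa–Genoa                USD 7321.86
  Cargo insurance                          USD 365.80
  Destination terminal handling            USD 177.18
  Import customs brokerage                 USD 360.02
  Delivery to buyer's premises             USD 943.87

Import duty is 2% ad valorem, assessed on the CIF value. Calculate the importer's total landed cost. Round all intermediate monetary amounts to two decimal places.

Total landed cost: USD 468384.20

FCA: the seller delivers export-cleared goods to the carrier; the buyer bears costs from that point.
Already in the invoice (seller's account under FCA): inland to port, export clearance — exclude.
CIF value = FCA price + origin terminal + freight + insurance = 449257.02 + 803.49 + 7321.86 + 365.80 = 457748.17
Import duty = 457748.17 × 2% = 9154.96
Buyer bears: origin terminal 803.49 + freight 7321.86 + insurance 365.80 + destination terminal 177.18 + brokerage 360.02 + delivery 943.87 + duty 9154.96 = 19127.18
Landed cost = invoice 449257.02 + 19127.18 = 468384.20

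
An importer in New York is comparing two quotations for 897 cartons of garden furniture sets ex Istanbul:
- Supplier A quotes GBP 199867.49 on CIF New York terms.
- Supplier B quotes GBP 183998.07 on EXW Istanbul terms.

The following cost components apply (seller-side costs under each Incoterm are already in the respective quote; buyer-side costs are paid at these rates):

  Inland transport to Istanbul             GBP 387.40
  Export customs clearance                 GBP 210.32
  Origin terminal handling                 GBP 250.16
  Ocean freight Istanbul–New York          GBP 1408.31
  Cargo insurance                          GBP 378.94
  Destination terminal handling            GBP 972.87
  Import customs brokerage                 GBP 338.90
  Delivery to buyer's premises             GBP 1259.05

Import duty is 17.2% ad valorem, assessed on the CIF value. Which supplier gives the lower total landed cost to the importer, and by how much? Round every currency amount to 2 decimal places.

Supplier B is cheaper by GBP 15510.59

Supplier A (CIF):
The CIF price already equals the CIF value: 199867.49
Import duty = 199867.49 × 17.2% = 34377.21
Buyer bears (A): 972.87 + 338.90 + 1259.05 = 2570.82
Landed cost (A) = invoice 199867.49 + 2570.82 + duty 34377.21 = 236815.52
Supplier B (EXW):
CIF value = EXW price + inland to port + export clearance + origin terminal + freight + insurance = 183998.07 + 387.40 + 210.32 + 250.16 + 1408.31 + 378.94 = 186633.20
Import duty = 186633.20 × 17.2% = 32100.91
Buyer bears (B): 387.40 + 210.32 + 250.16 + 1408.31 + 378.94 + 972.87 + 338.90 + 1259.05 = 5205.95
Landed cost (B) = invoice 183998.07 + 5205.95 + duty 32100.91 = 221304.93
Difference = |236815.52 − 221304.93| = 15510.59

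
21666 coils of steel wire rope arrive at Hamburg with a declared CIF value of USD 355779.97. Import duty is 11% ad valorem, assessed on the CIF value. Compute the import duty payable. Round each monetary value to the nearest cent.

Import duty: USD 39135.80

Import duty = 355779.97 × 11% = 39135.80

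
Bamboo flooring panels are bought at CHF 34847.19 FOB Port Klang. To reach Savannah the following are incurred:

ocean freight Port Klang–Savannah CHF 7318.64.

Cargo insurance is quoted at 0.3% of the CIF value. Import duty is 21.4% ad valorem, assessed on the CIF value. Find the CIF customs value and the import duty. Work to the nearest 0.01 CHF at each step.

Let C be the CIF value. C = FOB price + freight + 0.3% × C
C − 0.3% × C = 34847.19 + 7318.64
0.997 × C = 42165.83
C = 42165.83 / 0.997 = 42292.71
Insurance premium = 0.3% × 42292.71 = 126.88
Import duty = 42292.71 × 21.4% = 9050.64

CIF value: CHF 42292.71; import duty: CHF 9050.64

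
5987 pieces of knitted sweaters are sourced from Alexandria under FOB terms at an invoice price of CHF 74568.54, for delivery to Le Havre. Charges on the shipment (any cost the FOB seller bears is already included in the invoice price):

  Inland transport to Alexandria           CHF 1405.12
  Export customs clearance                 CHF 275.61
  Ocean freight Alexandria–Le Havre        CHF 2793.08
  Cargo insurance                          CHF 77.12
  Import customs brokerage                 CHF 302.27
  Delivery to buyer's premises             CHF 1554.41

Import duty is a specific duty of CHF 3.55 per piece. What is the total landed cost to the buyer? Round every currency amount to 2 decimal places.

FOB: the seller bears costs until goods are on board at the origin port; the buyer bears freight, insurance and all costs thereafter.
Already in the invoice (seller's account under FOB): inland to port, export clearance — exclude.
CIF value = FOB price + freight + insurance = 74568.54 + 2793.08 + 77.12 = 77438.74
Import duty = 5987 × 3.55 = 21253.85
Buyer bears: freight 2793.08 + insurance 77.12 + brokerage 302.27 + delivery 1554.41 + duty 21253.85 = 25980.73
Landed cost = invoice 74568.54 + 25980.73 = 100549.27

Total landed cost: CHF 100549.27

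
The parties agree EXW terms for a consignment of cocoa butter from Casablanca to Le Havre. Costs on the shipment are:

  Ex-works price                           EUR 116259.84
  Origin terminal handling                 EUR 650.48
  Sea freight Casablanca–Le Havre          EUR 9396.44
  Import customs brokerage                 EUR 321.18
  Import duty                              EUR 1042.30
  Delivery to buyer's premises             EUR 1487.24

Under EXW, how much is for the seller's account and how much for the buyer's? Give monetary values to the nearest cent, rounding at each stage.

Seller: EUR 116259.84; buyer: EUR 12897.64

EXW: the seller makes goods available at their premises; the buyer bears all onward costs.
Seller's account: goods 116259.84 = 116259.84
Buyer's account: origin terminal 650.48 + freight 9396.44 + brokerage 321.18 + duty 1042.30 + delivery 1487.24 = 12897.64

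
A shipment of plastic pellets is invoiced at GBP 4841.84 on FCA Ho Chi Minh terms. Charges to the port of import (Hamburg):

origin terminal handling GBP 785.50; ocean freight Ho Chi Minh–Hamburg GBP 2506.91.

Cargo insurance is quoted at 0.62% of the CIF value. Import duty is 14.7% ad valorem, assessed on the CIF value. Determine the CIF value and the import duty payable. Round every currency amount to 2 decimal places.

Let C be the CIF value. C = FCA price + pre-shipment costs + freight + 0.62% × C
C − 0.62% × C = 4841.84 + 785.50 + 2506.91
0.9938 × C = 8134.25
C = 8134.25 / 0.9938 = 8185.00
Insurance premium = 0.62% × 8185.00 = 50.75
Import duty = 8185.00 × 14.7% = 1203.20

CIF value: GBP 8185.00; import duty: GBP 1203.20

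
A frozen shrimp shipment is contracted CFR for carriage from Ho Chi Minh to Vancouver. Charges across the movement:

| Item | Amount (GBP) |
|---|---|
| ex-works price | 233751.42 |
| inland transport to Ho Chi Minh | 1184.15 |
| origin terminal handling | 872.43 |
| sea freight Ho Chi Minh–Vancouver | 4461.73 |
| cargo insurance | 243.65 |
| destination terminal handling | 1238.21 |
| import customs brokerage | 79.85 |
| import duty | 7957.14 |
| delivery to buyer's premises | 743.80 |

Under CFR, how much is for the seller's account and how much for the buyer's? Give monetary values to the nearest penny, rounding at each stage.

CFR: the seller pays costs through ocean freight to the destination port, but not insurance.
Seller's account: goods 233751.42 + inland to port 1184.15 + origin terminal 872.43 + freight 4461.73 = 240269.73
Buyer's account: insurance 243.65 + destination terminal 1238.21 + brokerage 79.85 + duty 7957.14 + delivery 743.80 = 10262.65

Seller: GBP 240269.73; buyer: GBP 10262.65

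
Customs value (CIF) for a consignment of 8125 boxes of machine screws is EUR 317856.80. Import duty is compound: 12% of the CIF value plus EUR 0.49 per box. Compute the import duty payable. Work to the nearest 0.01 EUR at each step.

Import duty: EUR 42124.07

Ad valorem component: 317856.80 × 12% = 38142.82
Specific component: 8125 × 0.49 = 3981.25
Import duty = 38142.82 + 3981.25 = 42124.07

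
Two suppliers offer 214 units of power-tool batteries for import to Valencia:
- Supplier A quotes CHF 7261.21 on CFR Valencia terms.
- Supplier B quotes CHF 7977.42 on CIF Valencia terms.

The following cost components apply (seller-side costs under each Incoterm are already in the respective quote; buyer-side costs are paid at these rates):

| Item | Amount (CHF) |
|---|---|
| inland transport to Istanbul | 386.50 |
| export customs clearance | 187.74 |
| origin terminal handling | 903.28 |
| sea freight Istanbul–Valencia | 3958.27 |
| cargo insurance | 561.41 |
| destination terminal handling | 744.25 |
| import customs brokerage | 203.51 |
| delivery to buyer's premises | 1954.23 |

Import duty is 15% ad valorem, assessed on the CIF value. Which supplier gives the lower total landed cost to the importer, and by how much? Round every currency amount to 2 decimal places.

Supplier A is cheaper by CHF 178.02

Supplier A (CFR):
CIF value = CFR price + insurance = 7261.21 + 561.41 = 7822.62
Import duty = 7822.62 × 15% = 1173.39
Buyer bears (A): 561.41 + 744.25 + 203.51 + 1954.23 = 3463.40
Landed cost (A) = invoice 7261.21 + 3463.40 + duty 1173.39 = 11898.00
Supplier B (CIF):
The CIF price already equals the CIF value: 7977.42
Import duty = 7977.42 × 15% = 1196.61
Buyer bears (B): 744.25 + 203.51 + 1954.23 = 2901.99
Landed cost (B) = invoice 7977.42 + 2901.99 + duty 1196.61 = 12076.02
Difference = |11898.00 − 12076.02| = 178.02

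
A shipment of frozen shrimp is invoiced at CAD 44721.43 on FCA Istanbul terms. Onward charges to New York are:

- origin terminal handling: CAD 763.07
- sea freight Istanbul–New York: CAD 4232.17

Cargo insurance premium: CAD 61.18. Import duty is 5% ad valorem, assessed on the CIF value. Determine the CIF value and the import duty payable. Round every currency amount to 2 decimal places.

CIF = FCA price + pre-shipment costs + freight + insurance
CIF = 44721.43 + 763.07 + 4232.17 + 61.18 = 49777.85
Import duty = 49777.85 × 5% = 2488.89

CIF value: CAD 49777.85; import duty: CAD 2488.89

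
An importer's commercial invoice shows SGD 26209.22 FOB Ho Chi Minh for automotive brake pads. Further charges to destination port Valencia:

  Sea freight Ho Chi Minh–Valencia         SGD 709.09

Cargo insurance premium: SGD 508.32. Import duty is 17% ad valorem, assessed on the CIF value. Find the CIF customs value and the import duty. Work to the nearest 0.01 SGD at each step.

CIF value: SGD 27426.63; import duty: SGD 4662.53

CIF = FOB price + freight + insurance
CIF = 26209.22 + 709.09 + 508.32 = 27426.63
Import duty = 27426.63 × 17% = 4662.53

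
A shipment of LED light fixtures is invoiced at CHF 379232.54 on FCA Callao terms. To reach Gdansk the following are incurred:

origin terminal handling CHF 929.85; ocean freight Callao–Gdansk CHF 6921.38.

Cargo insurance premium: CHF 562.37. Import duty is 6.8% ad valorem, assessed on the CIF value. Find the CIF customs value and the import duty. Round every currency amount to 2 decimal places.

CIF = FCA price + pre-shipment costs + freight + insurance
CIF = 379232.54 + 929.85 + 6921.38 + 562.37 = 387646.14
Import duty = 387646.14 × 6.8% = 26359.94

CIF value: CHF 387646.14; import duty: CHF 26359.94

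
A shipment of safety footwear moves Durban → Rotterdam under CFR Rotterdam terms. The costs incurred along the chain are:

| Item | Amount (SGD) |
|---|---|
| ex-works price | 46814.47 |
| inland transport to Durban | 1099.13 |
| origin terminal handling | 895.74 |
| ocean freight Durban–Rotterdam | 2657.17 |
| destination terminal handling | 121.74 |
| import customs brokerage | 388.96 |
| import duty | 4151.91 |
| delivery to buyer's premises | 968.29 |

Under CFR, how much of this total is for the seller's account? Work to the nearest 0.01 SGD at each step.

Seller's account: SGD 51466.51

CFR: the seller pays costs through ocean freight to the destination port, but not insurance.
Seller's account: goods 46814.47 + inland to port 1099.13 + origin terminal 895.74 + freight 2657.17 = 51466.51
Buyer's account: destination terminal 121.74 + brokerage 388.96 + duty 4151.91 + delivery 968.29 = 5630.90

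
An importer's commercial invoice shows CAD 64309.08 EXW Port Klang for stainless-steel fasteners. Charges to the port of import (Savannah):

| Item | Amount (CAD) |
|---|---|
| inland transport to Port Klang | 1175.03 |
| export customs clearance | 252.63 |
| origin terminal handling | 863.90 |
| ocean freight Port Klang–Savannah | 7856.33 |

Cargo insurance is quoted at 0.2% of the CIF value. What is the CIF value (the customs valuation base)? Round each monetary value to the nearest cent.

CIF value: CAD 74606.18

Let C be the CIF value. C = EXW price + pre-shipment costs + freight + 0.2% × C
C − 0.2% × C = 64309.08 + 1175.03 + 252.63 + 863.90 + 7856.33
0.998 × C = 74456.97
C = 74456.97 / 0.998 = 74606.18
Insurance premium = 0.2% × 74606.18 = 149.21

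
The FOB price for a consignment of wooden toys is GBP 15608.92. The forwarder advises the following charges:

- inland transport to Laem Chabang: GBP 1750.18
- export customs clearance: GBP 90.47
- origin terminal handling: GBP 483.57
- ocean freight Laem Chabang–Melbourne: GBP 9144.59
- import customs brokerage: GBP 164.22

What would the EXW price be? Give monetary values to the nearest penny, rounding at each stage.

Not relevant to the conversion: brokerage, freight — on the buyer under both terms; not part of either seller's price.
From FOB to EXW, the seller no longer bears: inland to port, export clearance, origin terminal.
EXW price = 15608.92 − 1750.18 − 90.47 − 483.57 = 13284.70

EXW price: GBP 13284.70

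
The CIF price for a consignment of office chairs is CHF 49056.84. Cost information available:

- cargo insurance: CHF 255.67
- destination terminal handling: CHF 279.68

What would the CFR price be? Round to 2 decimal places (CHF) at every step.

Not relevant to the conversion: destination terminal — on the buyer under both terms; not part of either seller's price.
From CIF to CFR, the seller no longer bears: insurance.
CFR price = 49056.84 − 255.67 = 48801.17

CFR price: CHF 48801.17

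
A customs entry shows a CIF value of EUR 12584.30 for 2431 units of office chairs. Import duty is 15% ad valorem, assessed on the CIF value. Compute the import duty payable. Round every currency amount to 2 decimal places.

Import duty = 12584.30 × 15% = 1887.65

Import duty: EUR 1887.65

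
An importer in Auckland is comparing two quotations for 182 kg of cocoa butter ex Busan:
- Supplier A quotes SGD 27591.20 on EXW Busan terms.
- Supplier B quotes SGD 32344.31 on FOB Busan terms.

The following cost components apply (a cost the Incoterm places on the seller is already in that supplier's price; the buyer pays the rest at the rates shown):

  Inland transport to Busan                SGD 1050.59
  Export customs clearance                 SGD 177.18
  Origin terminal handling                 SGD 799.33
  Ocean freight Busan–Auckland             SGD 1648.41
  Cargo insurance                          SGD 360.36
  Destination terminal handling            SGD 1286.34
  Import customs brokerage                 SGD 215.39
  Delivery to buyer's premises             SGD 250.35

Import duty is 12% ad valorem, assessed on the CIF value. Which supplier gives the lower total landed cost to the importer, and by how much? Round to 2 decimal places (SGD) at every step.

Supplier A (EXW):
CIF value = EXW price + inland to port + export clearance + origin terminal + freight + insurance = 27591.20 + 1050.59 + 177.18 + 799.33 + 1648.41 + 360.36 = 31627.07
Import duty = 31627.07 × 12% = 3795.25
Buyer bears (A): 1050.59 + 177.18 + 799.33 + 1648.41 + 360.36 + 1286.34 + 215.39 + 250.35 = 5787.95
Landed cost (A) = invoice 27591.20 + 5787.95 + duty 3795.25 = 37174.40
Supplier B (FOB):
CIF value = FOB price + freight + insurance = 32344.31 + 1648.41 + 360.36 = 34353.08
Import duty = 34353.08 × 12% = 4122.37
Buyer bears (B): 1648.41 + 360.36 + 1286.34 + 215.39 + 250.35 = 3760.85
Landed cost (B) = invoice 32344.31 + 3760.85 + duty 4122.37 = 40227.53
Difference = |37174.40 − 40227.53| = 3053.13

Supplier A is cheaper by SGD 3053.13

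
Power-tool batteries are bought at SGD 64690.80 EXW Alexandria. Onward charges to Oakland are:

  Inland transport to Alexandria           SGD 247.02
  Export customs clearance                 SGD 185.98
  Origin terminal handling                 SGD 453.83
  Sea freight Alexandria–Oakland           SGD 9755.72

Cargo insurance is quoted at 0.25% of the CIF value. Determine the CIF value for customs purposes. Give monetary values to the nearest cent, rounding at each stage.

CIF value: SGD 75522.16

Let C be the CIF value. C = EXW price + pre-shipment costs + freight + 0.25% × C
C − 0.25% × C = 64690.80 + 247.02 + 185.98 + 453.83 + 9755.72
0.9975 × C = 75333.35
C = 75333.35 / 0.9975 = 75522.16
Insurance premium = 0.25% × 75522.16 = 188.81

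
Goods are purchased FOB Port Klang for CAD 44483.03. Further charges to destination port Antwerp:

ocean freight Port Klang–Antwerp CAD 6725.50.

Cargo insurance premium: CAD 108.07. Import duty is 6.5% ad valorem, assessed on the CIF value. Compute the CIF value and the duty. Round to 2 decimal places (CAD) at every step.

CIF value: CAD 51316.60; import duty: CAD 3335.58

CIF = FOB price + freight + insurance
CIF = 44483.03 + 6725.50 + 108.07 = 51316.60
Import duty = 51316.60 × 6.5% = 3335.58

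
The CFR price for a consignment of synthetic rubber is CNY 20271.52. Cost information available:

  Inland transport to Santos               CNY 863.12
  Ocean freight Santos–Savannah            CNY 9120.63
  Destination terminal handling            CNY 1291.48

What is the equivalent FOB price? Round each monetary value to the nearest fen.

Not relevant to the conversion: inland to port — on the seller under both CFR and FOB; already in the CFR price and stays in the FOB price. destination terminal — on the buyer under both terms; not part of either seller's price.
From CFR to FOB, the seller no longer bears: freight.
FOB price = 20271.52 − 9120.63 = 11150.89

FOB price: CNY 11150.89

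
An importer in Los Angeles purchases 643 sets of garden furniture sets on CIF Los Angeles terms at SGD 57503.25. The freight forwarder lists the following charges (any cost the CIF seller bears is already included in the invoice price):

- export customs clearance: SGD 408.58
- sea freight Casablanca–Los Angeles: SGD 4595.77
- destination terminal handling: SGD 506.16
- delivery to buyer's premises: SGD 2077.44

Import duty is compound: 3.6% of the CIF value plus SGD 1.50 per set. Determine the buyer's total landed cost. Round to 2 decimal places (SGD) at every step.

CIF: the seller pays costs through ocean freight and marine insurance to the destination port.
Already in the invoice (seller's account under CIF): export clearance, freight — exclude.
The CIF price already equals the CIF value: 57503.25
Ad valorem component: 57503.25 × 3.6% = 2070.12
Specific component: 643 × 1.50 = 964.50
Import duty = 2070.12 + 964.50 = 3034.62
Buyer bears: destination terminal 506.16 + delivery 2077.44 + duty 3034.62 = 5618.22
Landed cost = invoice 57503.25 + 5618.22 = 63121.47

Total landed cost: SGD 63121.47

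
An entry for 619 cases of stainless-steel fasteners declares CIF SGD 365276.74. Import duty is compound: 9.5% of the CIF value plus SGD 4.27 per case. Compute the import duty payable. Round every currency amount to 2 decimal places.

Ad valorem component: 365276.74 × 9.5% = 34701.29
Specific component: 619 × 4.27 = 2643.13
Import duty = 34701.29 + 2643.13 = 37344.42

Import duty: SGD 37344.42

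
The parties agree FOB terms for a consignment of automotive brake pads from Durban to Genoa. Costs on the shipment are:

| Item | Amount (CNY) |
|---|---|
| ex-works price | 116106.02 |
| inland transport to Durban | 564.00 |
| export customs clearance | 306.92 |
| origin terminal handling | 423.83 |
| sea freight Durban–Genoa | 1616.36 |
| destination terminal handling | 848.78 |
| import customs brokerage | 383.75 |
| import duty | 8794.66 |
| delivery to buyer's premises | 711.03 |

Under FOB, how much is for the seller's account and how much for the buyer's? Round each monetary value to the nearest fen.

FOB: the seller bears costs until goods are on board at the origin port; the buyer bears freight, insurance and all costs thereafter.
Seller's account: goods 116106.02 + inland to port 564.00 + export clearance 306.92 + origin terminal 423.83 = 117400.77
Buyer's account: freight 1616.36 + destination terminal 848.78 + brokerage 383.75 + duty 8794.66 + delivery 711.03 = 12354.58

Seller: CNY 117400.77; buyer: CNY 12354.58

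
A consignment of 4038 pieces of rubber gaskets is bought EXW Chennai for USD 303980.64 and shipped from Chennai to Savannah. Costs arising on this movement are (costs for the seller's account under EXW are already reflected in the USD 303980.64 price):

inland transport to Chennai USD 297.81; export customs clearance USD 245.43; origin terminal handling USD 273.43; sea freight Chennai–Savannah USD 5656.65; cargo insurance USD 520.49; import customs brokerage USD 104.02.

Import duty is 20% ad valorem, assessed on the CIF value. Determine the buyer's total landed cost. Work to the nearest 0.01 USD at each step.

EXW: the seller makes goods available at their premises; the buyer bears all onward costs.
CIF value = EXW price + inland to port + export clearance + origin terminal + freight + insurance = 303980.64 + 297.81 + 245.43 + 273.43 + 5656.65 + 520.49 = 310974.45
Import duty = 310974.45 × 20% = 62194.89
Buyer bears: inland to port 297.81 + export clearance 245.43 + origin terminal 273.43 + freight 5656.65 + insurance 520.49 + brokerage 104.02 + duty 62194.89 = 69292.72
Landed cost = invoice 303980.64 + 69292.72 = 373273.36

Total landed cost: USD 373273.36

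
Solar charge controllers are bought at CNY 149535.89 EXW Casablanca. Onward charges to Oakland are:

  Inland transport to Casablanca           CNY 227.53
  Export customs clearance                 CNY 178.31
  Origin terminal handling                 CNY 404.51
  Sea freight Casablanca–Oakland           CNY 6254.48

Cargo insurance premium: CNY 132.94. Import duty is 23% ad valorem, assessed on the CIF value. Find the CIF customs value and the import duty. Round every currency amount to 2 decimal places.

CIF = EXW price + pre-shipment costs + freight + insurance
CIF = 149535.89 + 227.53 + 178.31 + 404.51 + 6254.48 + 132.94 = 156733.66
Import duty = 156733.66 × 23% = 36048.74

CIF value: CNY 156733.66; import duty: CNY 36048.74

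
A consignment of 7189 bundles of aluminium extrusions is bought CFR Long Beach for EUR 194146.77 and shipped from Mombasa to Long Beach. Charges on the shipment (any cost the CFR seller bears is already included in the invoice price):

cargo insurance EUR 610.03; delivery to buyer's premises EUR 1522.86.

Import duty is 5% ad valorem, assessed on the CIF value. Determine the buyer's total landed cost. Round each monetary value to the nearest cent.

Total landed cost: EUR 206017.50

CFR: the seller pays costs through ocean freight to the destination port, but not insurance.
CIF value = CFR price + insurance = 194146.77 + 610.03 = 194756.80
Import duty = 194756.80 × 5% = 9737.84
Buyer bears: insurance 610.03 + delivery 1522.86 + duty 9737.84 = 11870.73
Landed cost = invoice 194146.77 + 11870.73 = 206017.50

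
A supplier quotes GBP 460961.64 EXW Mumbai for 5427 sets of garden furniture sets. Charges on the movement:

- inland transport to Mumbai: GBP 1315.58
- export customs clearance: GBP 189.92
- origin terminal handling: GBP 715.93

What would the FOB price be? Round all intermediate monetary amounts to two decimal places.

FOB price: GBP 463183.07

From EXW to FOB, the seller additionally bears: inland to port, export clearance, origin terminal.
FOB price = 460961.64 + 1315.58 + 189.92 + 715.93 = 463183.07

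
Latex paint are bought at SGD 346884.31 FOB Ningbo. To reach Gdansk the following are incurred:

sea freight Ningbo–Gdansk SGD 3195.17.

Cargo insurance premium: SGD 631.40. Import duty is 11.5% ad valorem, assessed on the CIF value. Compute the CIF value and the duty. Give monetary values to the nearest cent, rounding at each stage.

CIF value: SGD 350710.88; import duty: SGD 40331.75

CIF = FOB price + freight + insurance
CIF = 346884.31 + 3195.17 + 631.40 = 350710.88
Import duty = 350710.88 × 11.5% = 40331.75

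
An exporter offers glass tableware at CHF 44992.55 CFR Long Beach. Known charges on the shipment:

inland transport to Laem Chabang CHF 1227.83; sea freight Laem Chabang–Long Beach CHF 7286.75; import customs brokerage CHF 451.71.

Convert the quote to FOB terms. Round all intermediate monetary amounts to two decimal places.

Not relevant to the conversion: inland to port — on the seller under both CFR and FOB; already in the CFR price and stays in the FOB price. brokerage — on the buyer under both terms; not part of either seller's price.
From CFR to FOB, the seller no longer bears: freight.
FOB price = 44992.55 − 7286.75 = 37705.80

FOB price: CHF 37705.80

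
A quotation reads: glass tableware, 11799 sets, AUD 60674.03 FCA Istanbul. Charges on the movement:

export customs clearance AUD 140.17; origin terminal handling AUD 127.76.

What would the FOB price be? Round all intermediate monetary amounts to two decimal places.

FOB price: AUD 60801.79

Not relevant to the conversion: export clearance — on the seller under both FCA and FOB; already in the FCA price and stays in the FOB price.
From FCA to FOB, the seller additionally bears: origin terminal.
FOB price = 60674.03 + 127.76 = 60801.79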